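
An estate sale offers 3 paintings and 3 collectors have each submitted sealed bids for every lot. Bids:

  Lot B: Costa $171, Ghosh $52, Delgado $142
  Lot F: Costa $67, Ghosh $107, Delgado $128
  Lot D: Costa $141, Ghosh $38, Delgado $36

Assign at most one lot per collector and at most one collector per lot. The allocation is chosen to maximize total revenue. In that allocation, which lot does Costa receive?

Costa receives Lot D.

Treat this as an assignment problem: match each collector to one lot.
Optimal: Costa→Lot D ($141), Ghosh→Lot F ($107), Delgado→Lot B ($142) — total 141+107+142 = $390.
Row-greedy (each collector in turn takes its best remaining lot) gives $314, worse by 76.
Swapping Costa↔Ghosh (Costa→Lot F $67, Ghosh→Lot D $38) loses 143.
Costa's own top lot is Lot B ($171), but forcing Costa→Lot B and reassigning the rest optimally gives only $337 — worse by 53.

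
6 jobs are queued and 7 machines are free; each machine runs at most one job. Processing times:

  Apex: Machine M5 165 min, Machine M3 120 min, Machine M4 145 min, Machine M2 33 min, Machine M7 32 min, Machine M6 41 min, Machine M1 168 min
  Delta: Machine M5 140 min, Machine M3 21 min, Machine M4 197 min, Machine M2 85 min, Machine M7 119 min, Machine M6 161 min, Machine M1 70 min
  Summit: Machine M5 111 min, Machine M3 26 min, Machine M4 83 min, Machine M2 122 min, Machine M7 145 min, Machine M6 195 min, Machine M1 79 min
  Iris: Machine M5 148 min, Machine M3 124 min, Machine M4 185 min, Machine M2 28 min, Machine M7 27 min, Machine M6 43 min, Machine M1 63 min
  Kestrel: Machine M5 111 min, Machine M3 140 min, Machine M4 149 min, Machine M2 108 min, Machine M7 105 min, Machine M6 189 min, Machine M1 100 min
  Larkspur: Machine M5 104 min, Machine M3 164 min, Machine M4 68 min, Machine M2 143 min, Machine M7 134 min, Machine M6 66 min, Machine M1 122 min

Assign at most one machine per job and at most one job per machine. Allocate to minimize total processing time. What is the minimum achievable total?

Treat this as an assignment problem: match each job to one machine.
Optimal: Apex→Machine M2 (33 min), Delta→Machine M3 (21 min), Summit→Machine M4 (83 min), Iris→Machine M7 (27 min), Kestrel→Machine M1 (100 min), Larkspur→Machine M6 (66 min) — total 33+21+83+27+100+66 = 330 min.
Min-entry greedy (repeatedly take the single cheapest remaining cell) gives 337 min, worse by 7.
Swapping Apex↔Kestrel (Apex→Machine M1 168 min, Kestrel→Machine M2 108 min) adds 143.
No other one-to-one assignment undercuts 330 min.

Min total: 330 min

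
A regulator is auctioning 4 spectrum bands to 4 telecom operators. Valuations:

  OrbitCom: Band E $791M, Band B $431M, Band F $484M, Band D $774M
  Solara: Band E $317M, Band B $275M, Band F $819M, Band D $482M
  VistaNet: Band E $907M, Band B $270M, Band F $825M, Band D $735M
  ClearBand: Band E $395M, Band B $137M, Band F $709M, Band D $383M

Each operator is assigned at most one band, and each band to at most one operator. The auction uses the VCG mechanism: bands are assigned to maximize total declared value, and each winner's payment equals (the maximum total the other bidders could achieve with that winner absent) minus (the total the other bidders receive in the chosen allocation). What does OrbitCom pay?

Efficient allocation: OrbitCom→Band D ($774M), Solara→Band B ($275M), VistaNet→Band E ($907M), ClearBand→Band F ($709M); total welfare W = $2665M.
OrbitCom receives Band D at value $774M, so the others get W − 774 = $1891M.
Without OrbitCom: best allocation of the remaining 3 bidders over all 4 bands is Solara→Band F ($819M), VistaNet→Band E ($907M), ClearBand→Band D ($383M), total $2109M.
VCG payment = (others' best without OrbitCom) − (others' welfare with OrbitCom) = 2109 − 1891 = $218M.

OrbitCom pays $218M.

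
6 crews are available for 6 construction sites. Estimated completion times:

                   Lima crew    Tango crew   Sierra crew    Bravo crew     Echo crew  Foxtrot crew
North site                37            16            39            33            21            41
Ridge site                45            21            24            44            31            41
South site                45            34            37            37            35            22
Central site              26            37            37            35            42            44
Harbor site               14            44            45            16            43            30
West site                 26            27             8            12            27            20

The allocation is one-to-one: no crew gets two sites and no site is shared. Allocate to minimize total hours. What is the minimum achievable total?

This is the linear assignment problem.
Optimal: Lima crew→Central site (26 hours), Tango crew→Ridge site (21 hours), Sierra crew→West site (8 hours), Bravo crew→Harbor site (16 hours), Echo crew→North site (21 hours), Foxtrot crew→South site (22 hours) — total 26+21+8+16+21+22 = 114 hours.

Minimum total: 114 hours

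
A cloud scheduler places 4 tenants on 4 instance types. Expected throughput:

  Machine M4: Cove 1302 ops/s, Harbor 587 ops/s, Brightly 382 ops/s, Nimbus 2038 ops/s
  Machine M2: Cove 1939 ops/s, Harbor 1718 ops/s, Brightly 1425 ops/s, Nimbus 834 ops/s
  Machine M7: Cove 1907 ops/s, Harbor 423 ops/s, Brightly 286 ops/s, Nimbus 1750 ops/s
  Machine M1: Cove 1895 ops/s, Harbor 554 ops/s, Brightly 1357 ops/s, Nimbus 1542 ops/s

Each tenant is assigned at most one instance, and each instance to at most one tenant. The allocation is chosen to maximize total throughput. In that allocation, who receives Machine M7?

This is a one-to-one assignment (maximum-weight bipartite matching).
Optimal: Cove→Machine M7 (1907 ops/s), Harbor→Machine M2 (1718 ops/s), Brightly→Machine M1 (1357 ops/s), Nimbus→Machine M4 (2038 ops/s) — total 1907+1718+1357+2038 = 7020 ops/s.
Column-greedy (each instance in turn goes to its best remaining tenant) gives 5757 ops/s, worse by 1263.
Swapping Cove↔Harbor (Cove→Machine M2 1939 ops/s, Harbor→Machine M7 423 ops/s) loses 1263.
No other one-to-one assignment exceeds 7020 ops/s.
Cove's own top instance is Machine M2 (1939 ops/s), but forcing Cove→Machine M2 and reassigning the rest optimally gives only 5757 ops/s — worse by 1263.

Cove receives Machine M7.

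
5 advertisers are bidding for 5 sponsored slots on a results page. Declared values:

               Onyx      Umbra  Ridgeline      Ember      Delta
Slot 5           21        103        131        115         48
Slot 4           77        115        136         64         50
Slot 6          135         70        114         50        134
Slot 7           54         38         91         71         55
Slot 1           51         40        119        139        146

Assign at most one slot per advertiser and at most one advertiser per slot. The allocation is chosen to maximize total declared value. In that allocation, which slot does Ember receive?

This is the linear assignment problem.
Optimal: Onyx→Slot 6 ($135), Umbra→Slot 4 ($115), Ridgeline→Slot 7 ($91), Ember→Slot 5 ($115), Delta→Slot 1 ($146) — total 135+115+91+115+146 = $602.
Column-greedy (each slot in turn goes to its best remaining advertiser) gives $598, worse by 4.
Next-best assignment: Onyx→Slot 6, Umbra→Slot 4, Ridgeline→Slot 5, Ember→Slot 7, Delta→Slot 1 = $598.
Swapping Onyx↔Delta (Onyx→Slot 1 $51, Delta→Slot 6 $134) loses 96.
Ember's own top slot is Slot 1 ($139), but forcing Ember→Slot 1 and reassigning the rest optimally gives only $575 — worse by 27.

Ember receives Slot 5.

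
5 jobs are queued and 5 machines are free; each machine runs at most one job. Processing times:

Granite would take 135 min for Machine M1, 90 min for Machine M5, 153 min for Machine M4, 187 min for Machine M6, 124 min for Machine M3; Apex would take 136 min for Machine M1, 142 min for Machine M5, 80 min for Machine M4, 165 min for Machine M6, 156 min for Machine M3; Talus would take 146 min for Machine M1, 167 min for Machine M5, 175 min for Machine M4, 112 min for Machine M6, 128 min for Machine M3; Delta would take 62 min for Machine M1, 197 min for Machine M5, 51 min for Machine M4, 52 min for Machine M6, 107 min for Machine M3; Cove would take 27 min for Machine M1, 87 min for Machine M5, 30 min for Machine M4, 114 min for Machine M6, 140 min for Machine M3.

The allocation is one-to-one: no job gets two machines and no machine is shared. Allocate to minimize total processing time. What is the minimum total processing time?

Optimal: Granite→Machine M5 (90 min), Apex→Machine M4 (80 min), Talus→Machine M3 (128 min), Delta→Machine M6 (52 min), Cove→Machine M1 (27 min) — total 90+80+128+52+27 = 377 min.

Min total: 377 min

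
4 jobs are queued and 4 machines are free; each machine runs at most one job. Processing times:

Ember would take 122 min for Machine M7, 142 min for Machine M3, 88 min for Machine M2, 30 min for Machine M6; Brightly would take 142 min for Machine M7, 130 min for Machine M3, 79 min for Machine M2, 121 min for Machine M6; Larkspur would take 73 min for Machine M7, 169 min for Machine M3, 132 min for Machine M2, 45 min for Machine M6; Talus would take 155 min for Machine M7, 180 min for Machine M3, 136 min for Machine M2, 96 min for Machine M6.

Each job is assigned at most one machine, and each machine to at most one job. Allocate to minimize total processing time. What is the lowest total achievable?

Treat this as an assignment problem: match each job to one machine.
Optimal: Ember→Machine M6 (30 min), Brightly→Machine M2 (79 min), Larkspur→Machine M7 (73 min), Talus→Machine M3 (180 min) — total 30+79+73+180 = 362 min.
Column-greedy (each machine in turn goes to its cheapest remaining job) gives 387 min, worse by 25.
Next-best assignment: Ember→Machine M6, Brightly→Machine M3, Larkspur→Machine M7, Talus→Machine M2 = 369 min.
No other one-to-one assignment undercuts 362 min.

Min total: 362 min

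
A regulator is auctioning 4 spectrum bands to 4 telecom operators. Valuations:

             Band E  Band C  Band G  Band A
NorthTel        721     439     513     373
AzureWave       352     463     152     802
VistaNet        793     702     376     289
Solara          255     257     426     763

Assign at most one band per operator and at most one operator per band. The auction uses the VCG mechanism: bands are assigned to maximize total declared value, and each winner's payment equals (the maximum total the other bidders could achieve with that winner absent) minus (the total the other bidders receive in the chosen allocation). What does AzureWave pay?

AzureWave pays $337M.

Efficient allocation: NorthTel→Band E ($721M), AzureWave→Band A ($802M), VistaNet→Band C ($702M), Solara→Band G ($426M); total welfare W = $2651M.
AzureWave receives Band A at value $802M, so the others get W − 802 = $1849M.
Without AzureWave: best allocation of the remaining 3 bidders over all 4 bands is NorthTel→Band E ($721M), VistaNet→Band C ($702M), Solara→Band A ($763M), total $2186M.
VCG payment = (others' best without AzureWave) − (others' welfare with AzureWave) = 2186 − 1849 = $337M.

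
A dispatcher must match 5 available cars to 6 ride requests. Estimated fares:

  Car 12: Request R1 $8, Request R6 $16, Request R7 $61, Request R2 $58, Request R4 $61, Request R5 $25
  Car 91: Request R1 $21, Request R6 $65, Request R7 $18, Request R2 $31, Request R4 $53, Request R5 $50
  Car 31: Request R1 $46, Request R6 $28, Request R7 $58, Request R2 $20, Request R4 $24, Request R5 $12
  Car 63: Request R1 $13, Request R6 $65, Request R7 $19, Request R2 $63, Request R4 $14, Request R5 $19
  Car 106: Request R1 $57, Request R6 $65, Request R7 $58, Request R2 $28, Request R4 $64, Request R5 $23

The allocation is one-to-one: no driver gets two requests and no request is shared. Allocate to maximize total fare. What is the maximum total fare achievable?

Maximum total: $304

This is a one-to-one assignment (maximum-weight bipartite matching).
Optimal: Car 12→Request R4 ($61), Car 91→Request R6 ($65), Car 31→Request R7 ($58), Car 63→Request R2 ($63), Car 106→Request R1 ($57) — total 61+65+58+63+57 = $304.
Max-entry greedy (repeatedly take the single best remaining cell) gives $299, worse by 5.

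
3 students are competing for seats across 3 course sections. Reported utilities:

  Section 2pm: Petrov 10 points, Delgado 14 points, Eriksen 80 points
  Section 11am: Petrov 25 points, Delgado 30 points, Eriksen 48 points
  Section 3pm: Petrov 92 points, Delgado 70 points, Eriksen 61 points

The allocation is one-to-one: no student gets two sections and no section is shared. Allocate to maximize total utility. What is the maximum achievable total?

Max total: 202 points

Optimal: Petrov→Section 3pm (92 points), Delgado→Section 11am (30 points), Eriksen→Section 2pm (80 points) — total 92+30+80 = 202 points.
Next-best assignment: Petrov→Section 11am, Delgado→Section 3pm, Eriksen→Section 2pm = 175 points.
Swapping Delgado↔Petrov (Delgado→Section 3pm 70 points, Petrov→Section 11am 25 points) loses 27.
Checked against all permutations: 202 points is optimal.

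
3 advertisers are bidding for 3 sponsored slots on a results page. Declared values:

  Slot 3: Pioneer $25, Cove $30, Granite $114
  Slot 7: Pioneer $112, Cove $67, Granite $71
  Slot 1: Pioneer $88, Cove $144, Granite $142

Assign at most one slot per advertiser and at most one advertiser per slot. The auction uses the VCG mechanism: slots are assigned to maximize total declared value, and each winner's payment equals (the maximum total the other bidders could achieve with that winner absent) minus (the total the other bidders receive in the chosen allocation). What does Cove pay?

Efficient allocation: Pioneer→Slot 7 ($112), Cove→Slot 1 ($144), Granite→Slot 3 ($114); total welfare W = $370.
Cove receives Slot 1 at value $144, so the others get W − 144 = $226.
Without Cove: best allocation of the remaining 2 bidders over all 3 slots is Pioneer→Slot 7 ($112), Granite→Slot 1 ($142), total $254.
VCG payment = (others' best without Cove) − (others' welfare with Cove) = 254 − 226 = $28.

Cove pays $28.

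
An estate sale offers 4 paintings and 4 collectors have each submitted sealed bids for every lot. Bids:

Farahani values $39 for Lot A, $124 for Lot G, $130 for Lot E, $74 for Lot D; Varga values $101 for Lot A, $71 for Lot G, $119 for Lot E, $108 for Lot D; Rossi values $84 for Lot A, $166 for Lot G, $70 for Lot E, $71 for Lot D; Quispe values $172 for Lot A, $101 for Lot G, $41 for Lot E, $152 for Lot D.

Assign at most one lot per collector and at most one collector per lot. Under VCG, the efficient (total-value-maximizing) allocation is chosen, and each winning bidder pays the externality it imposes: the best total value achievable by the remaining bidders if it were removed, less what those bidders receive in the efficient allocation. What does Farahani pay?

Efficient allocation: Farahani→Lot E ($130), Varga→Lot D ($108), Rossi→Lot G ($166), Quispe→Lot A ($172); total welfare W = $576.
Farahani receives Lot E at value $130, so the others get W − 130 = $446.
Without Farahani: best allocation of the remaining 3 bidders over all 4 lots is Varga→Lot E ($119), Rossi→Lot G ($166), Quispe→Lot A ($172), total $457.
VCG payment = (others' best without Farahani) − (others' welfare with Farahani) = 457 − 446 = $11.

Farahani pays $11.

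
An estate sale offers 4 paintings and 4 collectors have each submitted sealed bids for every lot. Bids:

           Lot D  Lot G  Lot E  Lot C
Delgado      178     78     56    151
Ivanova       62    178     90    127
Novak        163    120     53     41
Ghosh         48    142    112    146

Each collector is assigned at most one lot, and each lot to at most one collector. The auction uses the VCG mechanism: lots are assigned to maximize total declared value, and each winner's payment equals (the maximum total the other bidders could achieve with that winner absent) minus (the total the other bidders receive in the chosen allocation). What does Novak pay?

Novak pays $61.

Efficient allocation: Delgado→Lot C ($151), Ivanova→Lot G ($178), Novak→Lot D ($163), Ghosh→Lot E ($112); total welfare W = $604.
Novak receives Lot D at value $163, so the others get W − 163 = $441.
Without Novak: best allocation of the remaining 3 bidders over all 4 lots is Delgado→Lot D ($178), Ivanova→Lot G ($178), Ghosh→Lot C ($146), total $502.
VCG payment = (others' best without Novak) − (others' welfare with Novak) = 502 − 441 = $61.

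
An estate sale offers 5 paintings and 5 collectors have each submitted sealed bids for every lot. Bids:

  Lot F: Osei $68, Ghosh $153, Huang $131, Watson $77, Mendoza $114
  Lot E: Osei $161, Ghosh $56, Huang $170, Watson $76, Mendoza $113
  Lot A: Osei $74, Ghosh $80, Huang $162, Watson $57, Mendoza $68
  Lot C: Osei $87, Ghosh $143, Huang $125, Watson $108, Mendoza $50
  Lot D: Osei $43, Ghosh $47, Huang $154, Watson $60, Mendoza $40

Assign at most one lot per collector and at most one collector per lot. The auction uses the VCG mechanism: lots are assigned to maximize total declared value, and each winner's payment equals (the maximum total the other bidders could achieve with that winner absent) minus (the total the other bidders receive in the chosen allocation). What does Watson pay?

Watson pays $44.

Efficient allocation: Osei→Lot E ($161), Ghosh→Lot F ($153), Huang→Lot D ($154), Watson→Lot C ($108), Mendoza→Lot A ($68); total welfare W = $644.
Watson receives Lot C at value $108, so the others get W − 108 = $536.
Without Watson: best allocation of the remaining 4 bidders over all 5 lots is Osei→Lot E ($161), Ghosh→Lot C ($143), Huang→Lot A ($162), Mendoza→Lot F ($114), total $580.
VCG payment = (others' best without Watson) − (others' welfare with Watson) = 580 − 536 = $44.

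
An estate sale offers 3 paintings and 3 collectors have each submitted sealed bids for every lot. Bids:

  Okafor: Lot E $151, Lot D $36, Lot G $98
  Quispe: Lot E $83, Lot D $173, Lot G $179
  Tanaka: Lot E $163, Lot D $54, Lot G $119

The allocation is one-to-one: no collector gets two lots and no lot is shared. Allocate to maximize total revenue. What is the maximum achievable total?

Maximum total: $443

Optimal: Okafor→Lot E ($151), Quispe→Lot D ($173), Tanaka→Lot G ($119) — total 151+173+119 = $443.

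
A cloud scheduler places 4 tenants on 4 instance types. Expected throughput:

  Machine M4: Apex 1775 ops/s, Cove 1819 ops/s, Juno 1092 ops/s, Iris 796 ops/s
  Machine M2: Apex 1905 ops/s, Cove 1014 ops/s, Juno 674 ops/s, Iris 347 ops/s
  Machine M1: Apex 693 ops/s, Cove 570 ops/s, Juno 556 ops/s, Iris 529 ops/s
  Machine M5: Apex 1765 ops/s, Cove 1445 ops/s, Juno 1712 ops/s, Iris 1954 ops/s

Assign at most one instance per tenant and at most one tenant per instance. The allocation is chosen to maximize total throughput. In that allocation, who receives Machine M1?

Juno receives Machine M1.

Optimal: Apex→Machine M2 (1905 ops/s), Cove→Machine M4 (1819 ops/s), Juno→Machine M1 (556 ops/s), Iris→Machine M5 (1954 ops/s) — total 1905+1819+556+1954 = 6234 ops/s.
Row-greedy (each tenant in turn takes its best remaining instance) gives 5965 ops/s, worse by 269.
No other one-to-one assignment exceeds 6234 ops/s.
Juno's own top instance is Machine M5 (1712 ops/s), but forcing Juno→Machine M5 and reassigning the rest optimally gives only 5965 ops/s — worse by 269.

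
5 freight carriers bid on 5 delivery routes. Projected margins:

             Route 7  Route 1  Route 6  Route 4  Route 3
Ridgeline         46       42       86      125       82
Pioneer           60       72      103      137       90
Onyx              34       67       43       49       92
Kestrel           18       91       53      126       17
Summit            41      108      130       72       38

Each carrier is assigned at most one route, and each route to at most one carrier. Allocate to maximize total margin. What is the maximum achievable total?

Max total: $498k

Optimal: Ridgeline→Route 4 ($125k), Pioneer→Route 7 ($60k), Onyx→Route 3 ($92k), Kestrel→Route 1 ($91k), Summit→Route 6 ($130k) — total 125+60+92+91+130 = $498k.
Next-best assignment: Ridgeline→Route 7, Pioneer→Route 4, Onyx→Route 3, Kestrel→Route 1, Summit→Route 6 = $496k.
Swapping Ridgeline↔Summit (Ridgeline→Route 6 $86k, Summit→Route 4 $72k) loses 97.
Every other assignment is strictly worse.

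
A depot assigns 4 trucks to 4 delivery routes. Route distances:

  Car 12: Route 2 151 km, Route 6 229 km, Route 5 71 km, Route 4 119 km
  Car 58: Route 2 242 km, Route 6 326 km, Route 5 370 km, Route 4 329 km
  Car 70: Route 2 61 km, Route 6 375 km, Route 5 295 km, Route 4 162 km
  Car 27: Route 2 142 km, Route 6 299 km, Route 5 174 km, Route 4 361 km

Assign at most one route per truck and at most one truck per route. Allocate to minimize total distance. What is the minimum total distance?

Optimal: Car 12→Route 4 (119 km), Car 58→Route 6 (326 km), Car 70→Route 2 (61 km), Car 27→Route 5 (174 km) — total 119+326+61+174 = 680 km.
Next-best assignment: Car 12→Route 5, Car 58→Route 6, Car 70→Route 4, Car 27→Route 2 = 701 km.

Minimum total: 680 km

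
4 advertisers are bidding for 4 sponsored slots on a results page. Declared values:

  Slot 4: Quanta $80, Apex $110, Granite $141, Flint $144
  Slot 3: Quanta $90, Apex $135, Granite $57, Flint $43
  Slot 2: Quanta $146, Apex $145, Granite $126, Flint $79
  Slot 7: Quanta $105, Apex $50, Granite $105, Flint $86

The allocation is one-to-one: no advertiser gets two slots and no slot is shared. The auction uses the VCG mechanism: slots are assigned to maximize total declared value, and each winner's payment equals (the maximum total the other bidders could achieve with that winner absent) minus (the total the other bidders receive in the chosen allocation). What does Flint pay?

Efficient allocation: Quanta→Slot 2 ($146), Apex→Slot 3 ($135), Granite→Slot 7 ($105), Flint→Slot 4 ($144); total welfare W = $530.
Flint receives Slot 4 at value $144, so the others get W − 144 = $386.
Without Flint: best allocation of the remaining 3 bidders over all 4 slots is Quanta→Slot 2 ($146), Apex→Slot 3 ($135), Granite→Slot 4 ($141), total $422.
VCG payment = (others' best without Flint) − (others' welfare with Flint) = 422 − 386 = $36.

Flint pays $36.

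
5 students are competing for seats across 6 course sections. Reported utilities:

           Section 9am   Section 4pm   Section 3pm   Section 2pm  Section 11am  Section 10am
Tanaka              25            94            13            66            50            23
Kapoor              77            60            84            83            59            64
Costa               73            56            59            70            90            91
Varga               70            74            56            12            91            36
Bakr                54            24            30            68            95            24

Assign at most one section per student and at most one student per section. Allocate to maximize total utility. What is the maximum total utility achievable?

Optimal: Tanaka→Section 4pm (94 points), Kapoor→Section 3pm (84 points), Costa→Section 10am (91 points), Varga→Section 9am (70 points), Bakr→Section 11am (95 points) — total 94+84+91+70+95 = 434 points.
Column-greedy (each section in turn goes to its best remaining student) gives 389 points, worse by 45.
Next-best assignment: Tanaka→Section 4pm, Kapoor→Section 2pm, Costa→Section 10am, Varga→Section 9am, Bakr→Section 11am = 433 points.
Swapping Tanaka↔Kapoor (Tanaka→Section 3pm 13 points, Kapoor→Section 4pm 60 points) loses 105.
Checked against all permutations: 434 points is optimal.

Max total: 434 points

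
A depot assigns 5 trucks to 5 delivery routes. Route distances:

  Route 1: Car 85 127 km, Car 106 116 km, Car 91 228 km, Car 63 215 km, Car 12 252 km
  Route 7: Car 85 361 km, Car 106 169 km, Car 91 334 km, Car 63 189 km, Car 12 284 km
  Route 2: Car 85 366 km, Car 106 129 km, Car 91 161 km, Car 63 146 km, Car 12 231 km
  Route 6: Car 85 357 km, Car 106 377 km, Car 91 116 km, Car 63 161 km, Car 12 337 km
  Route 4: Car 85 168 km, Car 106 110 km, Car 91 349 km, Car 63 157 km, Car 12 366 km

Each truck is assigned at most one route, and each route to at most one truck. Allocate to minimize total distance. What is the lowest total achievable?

Minimum total: 773 km

Optimal: Car 85→Route 1 (127 km), Car 106→Route 4 (110 km), Car 91→Route 6 (116 km), Car 63→Route 7 (189 km), Car 12→Route 2 (231 km) — total 127+110+116+189+231 = 773 km.
Column-greedy (each route in turn goes to its cheapest remaining truck) gives 971 km, worse by 198.
Next-best assignment: Car 85→Route 1, Car 106→Route 4, Car 91→Route 6, Car 63→Route 2, Car 12→Route 7 = 783 km.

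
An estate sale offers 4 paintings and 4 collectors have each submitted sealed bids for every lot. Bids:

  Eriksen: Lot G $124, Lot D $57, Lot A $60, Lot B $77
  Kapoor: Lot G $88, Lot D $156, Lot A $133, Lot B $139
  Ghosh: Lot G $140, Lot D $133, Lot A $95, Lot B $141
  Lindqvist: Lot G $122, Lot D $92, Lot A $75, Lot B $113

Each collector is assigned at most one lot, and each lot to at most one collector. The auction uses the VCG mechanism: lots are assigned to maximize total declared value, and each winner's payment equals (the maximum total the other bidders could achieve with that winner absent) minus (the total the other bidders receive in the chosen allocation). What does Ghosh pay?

Efficient allocation: Eriksen→Lot G ($124), Kapoor→Lot A ($133), Ghosh→Lot D ($133), Lindqvist→Lot B ($113); total welfare W = $503.
Ghosh receives Lot D at value $133, so the others get W − 133 = $370.
Without Ghosh: best allocation of the remaining 3 bidders over all 4 lots is Eriksen→Lot G ($124), Kapoor→Lot D ($156), Lindqvist→Lot B ($113), total $393.
VCG payment = (others' best without Ghosh) − (others' welfare with Ghosh) = 393 − 370 = $23.

Ghosh pays $23.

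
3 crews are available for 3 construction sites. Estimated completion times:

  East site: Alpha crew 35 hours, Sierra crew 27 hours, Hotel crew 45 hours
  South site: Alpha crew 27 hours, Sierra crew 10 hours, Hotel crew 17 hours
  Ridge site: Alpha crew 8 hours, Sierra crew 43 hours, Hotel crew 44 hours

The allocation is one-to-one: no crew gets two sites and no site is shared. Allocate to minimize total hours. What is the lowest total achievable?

Optimal: Alpha crew→Ridge site (8 hours), Sierra crew→East site (27 hours), Hotel crew→South site (17 hours) — total 8+27+17 = 52 hours.
Min-entry greedy (repeatedly take the single cheapest remaining cell) gives 63 hours, worse by 11.
Next-best assignment: Alpha crew→Ridge site, Sierra crew→South site, Hotel crew→East site = 63 hours.

Min total: 52 hours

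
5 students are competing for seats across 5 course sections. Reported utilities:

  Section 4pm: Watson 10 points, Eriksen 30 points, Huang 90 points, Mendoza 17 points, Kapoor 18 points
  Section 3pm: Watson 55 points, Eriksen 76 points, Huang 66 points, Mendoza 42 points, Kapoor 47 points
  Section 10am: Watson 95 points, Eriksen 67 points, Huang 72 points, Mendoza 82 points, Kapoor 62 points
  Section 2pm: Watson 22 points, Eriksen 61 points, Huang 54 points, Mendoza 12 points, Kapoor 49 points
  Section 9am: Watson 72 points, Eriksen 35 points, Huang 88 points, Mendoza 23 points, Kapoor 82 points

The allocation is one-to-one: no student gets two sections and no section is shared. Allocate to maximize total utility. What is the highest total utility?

Max total: 370 points

This is the linear assignment problem.
Optimal: Watson→Section 3pm (55 points), Eriksen→Section 2pm (61 points), Huang→Section 4pm (90 points), Mendoza→Section 10am (82 points), Kapoor→Section 9am (82 points) — total 55+61+90+82+82 = 370 points.
Column-greedy (each section in turn goes to its best remaining student) gives 333 points, worse by 37.
Swapping Kapoor↔Eriksen (Kapoor→Section 2pm 49 points, Eriksen→Section 9am 35 points) loses 59.
No other one-to-one assignment exceeds 370 points.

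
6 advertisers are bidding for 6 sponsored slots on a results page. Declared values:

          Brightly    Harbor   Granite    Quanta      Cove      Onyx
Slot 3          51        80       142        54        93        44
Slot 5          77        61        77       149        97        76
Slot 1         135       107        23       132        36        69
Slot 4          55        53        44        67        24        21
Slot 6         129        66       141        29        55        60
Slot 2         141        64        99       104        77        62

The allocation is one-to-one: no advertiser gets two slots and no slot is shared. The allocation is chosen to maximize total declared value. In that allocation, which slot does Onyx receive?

This is a one-to-one assignment (maximum-weight bipartite matching).
Optimal: Brightly→Slot 2 ($141), Harbor→Slot 1 ($107), Granite→Slot 6 ($141), Quanta→Slot 5 ($149), Cove→Slot 3 ($93), Onyx→Slot 4 ($21) — total 141+107+141+149+93+21 = $652.
Column-greedy (each slot in turn goes to its best remaining advertiser) gives $616, worse by 36.
Checked against all permutations: $652 is optimal.
Onyx's own top slot is Slot 5 ($76), but forcing Onyx→Slot 5 and reassigning the rest optimally gives only $636 — worse by 16.

Onyx receives Slot 4.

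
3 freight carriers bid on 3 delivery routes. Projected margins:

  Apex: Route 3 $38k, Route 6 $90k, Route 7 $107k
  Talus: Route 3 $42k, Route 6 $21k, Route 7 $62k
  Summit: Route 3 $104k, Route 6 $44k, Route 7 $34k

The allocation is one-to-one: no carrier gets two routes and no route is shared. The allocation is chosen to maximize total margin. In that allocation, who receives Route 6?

Apex receives Route 6.

Optimal: Apex→Route 6 ($90k), Talus→Route 7 ($62k), Summit→Route 3 ($104k) — total 90+62+104 = $256k.
Row-greedy (each carrier in turn takes its best remaining route) gives $193k, worse by 63.
Apex's own top route is Route 7 ($107k), but forcing Apex→Route 7 and reassigning the rest optimally gives only $232k — worse by 24.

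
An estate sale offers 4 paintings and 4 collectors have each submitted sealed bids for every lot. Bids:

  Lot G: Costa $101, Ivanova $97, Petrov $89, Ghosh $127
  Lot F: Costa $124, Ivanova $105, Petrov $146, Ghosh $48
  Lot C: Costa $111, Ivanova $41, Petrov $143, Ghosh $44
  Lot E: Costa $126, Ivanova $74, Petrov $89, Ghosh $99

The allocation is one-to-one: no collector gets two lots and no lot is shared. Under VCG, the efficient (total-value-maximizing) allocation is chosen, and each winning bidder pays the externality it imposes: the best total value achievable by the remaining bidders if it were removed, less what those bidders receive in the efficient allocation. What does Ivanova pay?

Efficient allocation: Costa→Lot E ($126), Ivanova→Lot F ($105), Petrov→Lot C ($143), Ghosh→Lot G ($127); total welfare W = $501.
Ivanova receives Lot F at value $105, so the others get W − 105 = $396.
Without Ivanova: best allocation of the remaining 3 bidders over all 4 lots is Costa→Lot E ($126), Petrov→Lot F ($146), Ghosh→Lot G ($127), total $399.
VCG payment = (others' best without Ivanova) − (others' welfare with Ivanova) = 399 − 396 = $3.

Ivanova pays $3.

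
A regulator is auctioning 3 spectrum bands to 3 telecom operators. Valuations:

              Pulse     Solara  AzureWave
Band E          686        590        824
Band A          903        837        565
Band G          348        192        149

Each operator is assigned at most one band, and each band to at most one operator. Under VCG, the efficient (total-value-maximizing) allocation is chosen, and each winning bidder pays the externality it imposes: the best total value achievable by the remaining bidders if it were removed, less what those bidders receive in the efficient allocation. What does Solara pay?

Solara pays $555M.

Efficient allocation: Pulse→Band G ($348M), Solara→Band A ($837M), AzureWave→Band E ($824M); total welfare W = $2009M.
Solara receives Band A at value $837M, so the others get W − 837 = $1172M.
Without Solara: best allocation of the remaining 2 bidders over all 3 bands is Pulse→Band A ($903M), AzureWave→Band E ($824M), total $1727M.
VCG payment = (others' best without Solara) − (others' welfare with Solara) = 1727 − 1172 = $555M.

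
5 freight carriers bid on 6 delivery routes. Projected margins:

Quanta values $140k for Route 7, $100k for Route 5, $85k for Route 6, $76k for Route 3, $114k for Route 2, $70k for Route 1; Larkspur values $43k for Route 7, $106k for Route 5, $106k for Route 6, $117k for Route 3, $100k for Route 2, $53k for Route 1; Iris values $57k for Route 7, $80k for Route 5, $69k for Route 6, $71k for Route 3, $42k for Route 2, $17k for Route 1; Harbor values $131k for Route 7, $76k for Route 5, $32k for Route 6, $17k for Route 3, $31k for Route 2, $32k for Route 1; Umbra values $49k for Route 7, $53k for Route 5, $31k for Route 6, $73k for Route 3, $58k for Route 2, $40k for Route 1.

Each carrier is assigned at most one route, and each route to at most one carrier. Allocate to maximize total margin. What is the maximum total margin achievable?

Optimal: Quanta→Route 2 ($114k), Larkspur→Route 6 ($106k), Iris→Route 5 ($80k), Harbor→Route 7 ($131k), Umbra→Route 3 ($73k) — total 114+106+80+131+73 = $504k.
Row-greedy (each carrier in turn takes its best remaining route) gives $427k, worse by 77.
Next-best assignment: Quanta→Route 2, Larkspur→Route 5, Iris→Route 6, Harbor→Route 7, Umbra→Route 3 = $493k.
Every other assignment is strictly worse.

Max total: $504k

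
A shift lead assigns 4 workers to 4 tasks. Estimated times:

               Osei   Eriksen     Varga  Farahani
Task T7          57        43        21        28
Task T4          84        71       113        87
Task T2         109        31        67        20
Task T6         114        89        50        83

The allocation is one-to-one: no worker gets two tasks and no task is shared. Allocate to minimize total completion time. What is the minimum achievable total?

Treat this as an assignment problem: match each worker to one task.
Optimal: Osei→Task T4 (84 min), Eriksen→Task T2 (31 min), Varga→Task T6 (50 min), Farahani→Task T7 (28 min) — total 84+31+50+28 = 193 min.
Min-entry greedy (repeatedly take the single cheapest remaining cell) gives 226 min, worse by 33.

Minimum total: 193 min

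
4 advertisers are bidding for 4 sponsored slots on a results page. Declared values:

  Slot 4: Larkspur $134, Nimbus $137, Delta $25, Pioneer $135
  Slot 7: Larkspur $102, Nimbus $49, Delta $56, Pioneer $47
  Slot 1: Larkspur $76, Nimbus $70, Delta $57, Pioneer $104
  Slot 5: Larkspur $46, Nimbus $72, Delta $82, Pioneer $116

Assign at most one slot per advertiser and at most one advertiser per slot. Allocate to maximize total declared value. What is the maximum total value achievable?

Max total: $425

This is the linear assignment problem.
Optimal: Larkspur→Slot 7 ($102), Nimbus→Slot 4 ($137), Delta→Slot 5 ($82), Pioneer→Slot 1 ($104) — total 102+137+82+104 = $425.
Max-entry greedy (repeatedly take the single best remaining cell) gives $412, worse by 13.
Checked against all permutations: $425 is optimal.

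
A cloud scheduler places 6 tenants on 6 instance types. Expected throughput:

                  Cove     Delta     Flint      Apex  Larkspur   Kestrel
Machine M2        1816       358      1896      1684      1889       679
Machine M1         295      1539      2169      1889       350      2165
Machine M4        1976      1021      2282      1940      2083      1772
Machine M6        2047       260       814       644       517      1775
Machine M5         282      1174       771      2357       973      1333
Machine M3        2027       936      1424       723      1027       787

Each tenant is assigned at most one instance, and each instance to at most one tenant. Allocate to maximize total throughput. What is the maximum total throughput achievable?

Max total: 11869 ops/s

Optimal: Cove→Machine M3 (2027 ops/s), Delta→Machine M1 (1539 ops/s), Flint→Machine M4 (2282 ops/s), Apex→Machine M5 (2357 ops/s), Larkspur→Machine M2 (1889 ops/s), Kestrel→Machine M6 (1775 ops/s) — total 2027+1539+2282+2357+1889+1775 = 11869 ops/s.
Max-entry greedy (repeatedly take the single best remaining cell) gives 11676 ops/s, worse by 193.
Swapping Larkspur↔Delta (Larkspur→Machine M1 350 ops/s, Delta→Machine M2 358 ops/s) loses 2720.
Every other assignment is strictly worse.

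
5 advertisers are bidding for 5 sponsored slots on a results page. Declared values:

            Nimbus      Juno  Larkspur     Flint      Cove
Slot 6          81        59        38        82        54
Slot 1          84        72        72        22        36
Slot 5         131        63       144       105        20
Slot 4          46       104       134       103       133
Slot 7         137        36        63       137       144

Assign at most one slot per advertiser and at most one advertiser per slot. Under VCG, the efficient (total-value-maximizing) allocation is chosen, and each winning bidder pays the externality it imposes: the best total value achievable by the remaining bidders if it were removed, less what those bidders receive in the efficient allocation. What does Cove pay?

Cove pays $39.

Efficient allocation: Nimbus→Slot 7 ($137), Juno→Slot 1 ($72), Larkspur→Slot 5 ($144), Flint→Slot 6 ($82), Cove→Slot 4 ($133); total welfare W = $568.
Cove receives Slot 4 at value $133, so the others get W − 133 = $435.
Without Cove: best allocation of the remaining 4 bidders over all 5 slots is Nimbus→Slot 5 ($131), Juno→Slot 1 ($72), Larkspur→Slot 4 ($134), Flint→Slot 7 ($137), total $474.
VCG payment = (others' best without Cove) − (others' welfare with Cove) = 474 − 435 = $39.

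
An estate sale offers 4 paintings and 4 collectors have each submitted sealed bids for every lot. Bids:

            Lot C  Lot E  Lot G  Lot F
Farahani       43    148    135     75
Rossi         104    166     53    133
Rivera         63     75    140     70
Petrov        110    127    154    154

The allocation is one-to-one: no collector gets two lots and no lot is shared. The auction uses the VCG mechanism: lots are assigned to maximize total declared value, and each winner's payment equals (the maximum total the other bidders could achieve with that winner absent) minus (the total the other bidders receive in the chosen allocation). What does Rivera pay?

Efficient allocation: Farahani→Lot E ($148), Rossi→Lot C ($104), Rivera→Lot G ($140), Petrov→Lot F ($154); total welfare W = $546.
Rivera receives Lot G at value $140, so the others get W − 140 = $406.
Without Rivera: best allocation of the remaining 3 bidders over all 4 lots is Farahani→Lot G ($135), Rossi→Lot E ($166), Petrov→Lot F ($154), total $455.
VCG payment = (others' best without Rivera) − (others' welfare with Rivera) = 455 − 406 = $49.

Rivera pays $49.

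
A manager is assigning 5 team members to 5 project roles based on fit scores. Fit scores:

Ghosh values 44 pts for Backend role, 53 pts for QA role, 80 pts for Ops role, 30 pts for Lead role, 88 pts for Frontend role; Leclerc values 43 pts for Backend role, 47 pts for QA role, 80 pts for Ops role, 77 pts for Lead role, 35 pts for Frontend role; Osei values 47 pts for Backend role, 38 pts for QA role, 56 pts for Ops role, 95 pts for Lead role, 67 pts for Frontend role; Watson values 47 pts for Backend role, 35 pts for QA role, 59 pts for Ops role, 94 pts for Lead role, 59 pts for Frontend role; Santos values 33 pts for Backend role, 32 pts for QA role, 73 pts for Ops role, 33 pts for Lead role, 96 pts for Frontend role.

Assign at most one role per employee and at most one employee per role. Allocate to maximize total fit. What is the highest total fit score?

This is the linear assignment problem.
Optimal: Ghosh→QA role (53 pts), Leclerc→Ops role (80 pts), Osei→Lead role (95 pts), Watson→Backend role (47 pts), Santos→Frontend role (96 pts) — total 53+80+95+47+96 = 371 pts.
Row-greedy (each employee in turn takes its best remaining role) gives 342 pts, worse by 29.
Swapping Ghosh↔Watson (Ghosh→Backend role 44 pts, Watson→QA role 35 pts) loses 21.

Max total: 371 pts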